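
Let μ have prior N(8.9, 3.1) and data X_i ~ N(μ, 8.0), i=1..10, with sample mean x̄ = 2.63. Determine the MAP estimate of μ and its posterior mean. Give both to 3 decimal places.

MAP = 3.916, posterior mean = 3.916

Posterior for μ is Normal. Precision-weighted mean: (1/3.1·8.9 + 10/8.0·2.63) / (1/3.1 + 10/8.0) = 3.916.
A Normal posterior is symmetric, so mode = mean.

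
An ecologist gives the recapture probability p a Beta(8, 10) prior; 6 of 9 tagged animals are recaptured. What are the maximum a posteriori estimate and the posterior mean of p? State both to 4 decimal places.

MAP = 0.5200, posterior mean = 0.5185

Posterior: Beta(8+6, 10+3) = Beta(14, 13).
Mode = (14−1)/(14+13−2) = 13/25 = 0.5200.
Mean = 14/(14+13) = 14/27 = 0.5185.
The mean is pulled below the mode by the posterior's left skew.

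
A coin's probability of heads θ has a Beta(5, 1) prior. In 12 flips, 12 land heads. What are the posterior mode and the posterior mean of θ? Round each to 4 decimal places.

Posterior: Beta(5+12, 1+0) = Beta(17, 1).
Since β = 1 ≤ 1 and α > 1, the Beta density is monotone increasing on [0,1]; the mode is at 1.
Mean = 17/(17+1) = 0.9444.
The mean is pulled below the mode by the posterior's left skew.

MAP: 1.0000. Posterior mean: 0.9444.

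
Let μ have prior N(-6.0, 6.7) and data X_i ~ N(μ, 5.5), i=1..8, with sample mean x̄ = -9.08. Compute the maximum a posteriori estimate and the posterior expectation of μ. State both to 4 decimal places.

Posterior for μ is Normal. Precision-weighted mean: (1/6.7·-6.0 + 8/5.5·-9.08) / (1/6.7 + 8/5.5) = -8.7934.
A Normal posterior is symmetric, so mode = mean.

μ_MAP = -8.7934, E[μ|data] = -8.7934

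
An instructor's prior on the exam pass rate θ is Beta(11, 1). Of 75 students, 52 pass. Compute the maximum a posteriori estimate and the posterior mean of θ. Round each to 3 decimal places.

Posterior: Beta(11+52, 1+23) = Beta(63, 24).
Mode = (63−1)/(63+24−2) = 62/85 = 0.729.
Mean = 63/(63+24) = 63/87 = 0.724.
The mean is pulled below the mode by the posterior's left skew.

MAP = 0.729, posterior mean = 0.724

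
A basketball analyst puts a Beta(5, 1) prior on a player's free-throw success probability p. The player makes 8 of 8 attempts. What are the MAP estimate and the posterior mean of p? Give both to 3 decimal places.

MAP = 1.000; posterior mean = 0.929

Posterior: Beta(5+8, 1+0) = Beta(13, 1).
Since β = 1 ≤ 1 and α > 1, the Beta density is monotone increasing on [0,1]; the mode is at 1.
Mean = 13/(13+1) = 0.929.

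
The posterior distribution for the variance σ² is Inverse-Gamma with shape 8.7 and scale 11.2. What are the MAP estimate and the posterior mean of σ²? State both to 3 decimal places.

Mode = β/(α+1) = 11.2/9.7 = 1.155.
Mean = β/(α−1) = 11.2/7.7 = 1.455.

σ²_MAP = 1.155, E[σ²|data] = 1.455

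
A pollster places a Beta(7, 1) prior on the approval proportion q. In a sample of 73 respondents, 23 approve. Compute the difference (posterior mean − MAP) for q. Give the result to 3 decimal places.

Posterior: Beta(7+23, 1+50) = Beta(30, 51).
Mode = (30−1)/(30+51−2) = 29/79 = 0.367.
Mean = 30/(30+51) = 30/81 = 0.370.
Difference = 0.370 − 0.367 = 0.003.
Right-skewed posterior ⇒ mode < mean.

0.003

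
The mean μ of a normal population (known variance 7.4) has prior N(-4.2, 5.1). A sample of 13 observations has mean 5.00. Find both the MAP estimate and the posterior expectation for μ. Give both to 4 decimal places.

MAP = 4.0763, posterior mean = 4.0763

Posterior for μ is Normal. Precision-weighted mean: (1/5.1·-4.2 + 13/7.4·5.00) / (1/5.1 + 13/7.4) = 4.0763.
A Normal posterior is symmetric, so mode = mean.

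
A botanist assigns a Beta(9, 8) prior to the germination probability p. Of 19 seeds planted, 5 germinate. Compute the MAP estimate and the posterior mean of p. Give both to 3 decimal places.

Posterior: Beta(9+5, 8+14) = Beta(14, 22).
Mode = (14−1)/(14+22−2) = 13/34 = 0.382.
Mean = 14/(14+22) = 14/36 = 0.389.
Mean > mode: the posterior has a right tail.

MAP estimate = 0.382, posterior mean = 0.389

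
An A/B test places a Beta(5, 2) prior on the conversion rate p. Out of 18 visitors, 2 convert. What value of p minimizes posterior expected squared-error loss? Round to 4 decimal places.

Posterior: Beta(5+2, 2+16) = Beta(7, 18).
Mode = (7−1)/(7+18−2) = 6/23 = 0.2609.
Mean = 7/(7+18) = 7/25 = 0.2800.
Squared-error loss ⇒ the optimal estimator is the posterior mean.

0.2800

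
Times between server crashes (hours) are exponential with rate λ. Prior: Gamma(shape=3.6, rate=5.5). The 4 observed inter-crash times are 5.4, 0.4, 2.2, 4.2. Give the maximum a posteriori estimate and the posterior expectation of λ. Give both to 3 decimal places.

Σ times = 12.2. Posterior: Gamma(shape = 3.6+4 = 7.6, rate = 5.5+12.2 = 17.7).
Mode = (α−1)/β = 6.6/17.7 = 0.373.
Mean = α/β = 7.6/17.7 = 0.429.
Mean > mode: the posterior has a right tail.

MAP = 0.373; posterior mean = 0.429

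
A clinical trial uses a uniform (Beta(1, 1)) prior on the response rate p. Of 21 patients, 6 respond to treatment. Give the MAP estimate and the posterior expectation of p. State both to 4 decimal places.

MAP = 0.2857; posterior mean = 0.3043

Posterior: Beta(1+6, 1+15) = Beta(7, 16).
Mode = (7−1)/(7+16−2) = 6/21 = 0.2857.
Mean = 7/(7+16) = 7/23 = 0.3043.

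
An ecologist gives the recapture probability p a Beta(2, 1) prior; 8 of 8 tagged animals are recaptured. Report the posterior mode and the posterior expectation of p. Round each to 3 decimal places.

Posterior: Beta(2+8, 1+0) = Beta(10, 1).
Since β = 1 ≤ 1 and α > 1, the Beta density is monotone increasing on [0,1]; the mode is at 1.
Mean = 10/(10+1) = 0.909.
The mean is pulled below the mode by the posterior's left skew.

p_MAP = 1.000, E[p|data] = 0.909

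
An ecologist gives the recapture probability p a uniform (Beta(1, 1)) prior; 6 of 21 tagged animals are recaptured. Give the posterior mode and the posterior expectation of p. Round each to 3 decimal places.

Posterior: Beta(1+6, 1+15) = Beta(7, 16).
Mode = (7−1)/(7+16−2) = 6/21 = 0.286.
Mean = 7/(7+16) = 7/23 = 0.304.
Mean > mode: the posterior has a right tail.

MAP: 0.286. Posterior mean: 0.304.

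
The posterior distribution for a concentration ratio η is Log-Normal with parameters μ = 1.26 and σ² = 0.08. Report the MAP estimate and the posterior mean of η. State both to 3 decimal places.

MAP = 3.254; posterior mean = 3.669

Mode = exp(μ − σ²) = exp(1.18) = 3.254.
Mean = exp(μ + σ²/2) = exp(1.300) = 3.669.
The posterior is right-skewed, so the mean exceeds the mode.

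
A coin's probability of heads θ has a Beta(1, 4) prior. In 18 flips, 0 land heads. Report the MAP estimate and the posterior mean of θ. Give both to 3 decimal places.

Posterior: Beta(1+0, 4+18) = Beta(1, 22).
Since α = 1 ≤ 1 and β > 1, the Beta density is monotone decreasing on [0,1]; the mode is at 0.
Mean = 1/(1+22) = 0.043.
The mean is pulled above the mode by the posterior's right skew.

θ_MAP = 0.000, E[θ|data] = 0.043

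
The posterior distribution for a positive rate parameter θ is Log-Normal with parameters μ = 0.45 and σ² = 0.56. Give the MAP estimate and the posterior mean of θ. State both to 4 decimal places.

Mode = exp(μ − σ²) = exp(-0.11) = 0.8958.
Mean = exp(μ + σ²/2) = exp(0.730) = 2.0751.

MAP: 0.8958. Posterior mean: 2.0751.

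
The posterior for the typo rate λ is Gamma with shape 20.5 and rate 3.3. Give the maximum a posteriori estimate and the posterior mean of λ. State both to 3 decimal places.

Mode = (α−1)/β = 19.5/3.3 = 5.909.
Mean = α/β = 20.5/3.3 = 6.212.
The posterior is right-skewed, so the mean exceeds the mode.

MAP = 5.909, posterior mean = 6.212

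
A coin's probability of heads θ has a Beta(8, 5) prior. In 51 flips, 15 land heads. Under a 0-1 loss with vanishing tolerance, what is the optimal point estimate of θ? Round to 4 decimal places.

0.3548

Posterior: Beta(8+15, 5+36) = Beta(23, 41).
Mode = (23−1)/(23+41−2) = 22/62 = 0.3548.
Mean = 23/(23+41) = 23/64 = 0.3594.
This is the posterior mode — the MAP estimate.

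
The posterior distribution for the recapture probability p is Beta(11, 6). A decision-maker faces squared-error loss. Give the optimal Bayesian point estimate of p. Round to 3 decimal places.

0.647

Mode = (11−1)/(11+6−2) = 10/15 = 0.667.
Mean = 11/(11+6) = 11/17 = 0.647.
Squared-error loss ⇒ the optimal estimator is the posterior mean.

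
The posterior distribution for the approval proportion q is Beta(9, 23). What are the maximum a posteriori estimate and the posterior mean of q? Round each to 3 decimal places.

Mode = (9−1)/(9+23−2) = 8/30 = 0.267.
Mean = 9/(9+23) = 9/32 = 0.281.
The mean is pulled above the mode by the posterior's right skew.

q_MAP = 0.267, E[q|data] = 0.281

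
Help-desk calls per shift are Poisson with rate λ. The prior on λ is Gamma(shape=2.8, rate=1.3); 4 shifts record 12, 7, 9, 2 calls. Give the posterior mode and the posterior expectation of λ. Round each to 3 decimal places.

Σ counts = 30. Posterior: Gamma(shape = 2.8+30 = 32.8, rate = 1.3+4 = 5.3).
Mode = (α−1)/β = 31.8/5.3 = 6.000.
Mean = α/β = 32.8/5.3 = 6.189.

posterior mode = 6.000, posterior expectation = 6.189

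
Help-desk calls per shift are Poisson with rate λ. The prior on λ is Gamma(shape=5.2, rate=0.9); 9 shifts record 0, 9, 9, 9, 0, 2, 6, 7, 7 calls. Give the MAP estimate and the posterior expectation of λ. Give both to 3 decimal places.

λ_MAP = 5.374, E[λ|data] = 5.475

Σ counts = 49. Posterior: Gamma(shape = 5.2+49 = 54.2, rate = 0.9+9 = 9.9).
Mode = (α−1)/β = 53.2/9.9 = 5.374.
Mean = α/β = 54.2/9.9 = 5.475.
The posterior is right-skewed, so the mean exceeds the mode.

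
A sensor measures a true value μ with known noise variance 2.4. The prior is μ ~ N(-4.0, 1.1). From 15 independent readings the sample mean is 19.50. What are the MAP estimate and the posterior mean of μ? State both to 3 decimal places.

MAP = 16.516; posterior mean = 16.516

Posterior for μ is Normal. Precision-weighted mean: (1/1.1·-4.0 + 15/2.4·19.50) / (1/1.1 + 15/2.4) = 16.516.
A Normal posterior is symmetric, so mode = mean.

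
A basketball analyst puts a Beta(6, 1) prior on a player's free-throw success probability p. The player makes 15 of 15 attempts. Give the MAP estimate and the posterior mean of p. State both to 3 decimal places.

Posterior: Beta(6+15, 1+0) = Beta(21, 1).
Since β = 1 ≤ 1 and α > 1, the Beta density is monotone increasing on [0,1]; the mode is at 1.
Mean = 21/(21+1) = 0.955.
The posterior is left-skewed, so the mode exceeds the mean.

p_MAP = 1.000, E[p|data] = 0.955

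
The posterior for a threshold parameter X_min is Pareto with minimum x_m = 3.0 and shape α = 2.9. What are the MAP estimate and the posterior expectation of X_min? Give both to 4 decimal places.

The Pareto density is strictly decreasing on [x_m, ∞), so the mode is x_m = 3.0000.
Mean = α·x_m/(α−1) = 2.9·3.0/1.9 = 4.5789.

MAP: 3.0000. Posterior mean: 4.5789.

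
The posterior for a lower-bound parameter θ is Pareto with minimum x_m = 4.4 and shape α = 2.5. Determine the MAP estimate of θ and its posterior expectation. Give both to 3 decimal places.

The Pareto density is strictly decreasing on [x_m, ∞), so the mode is x_m = 4.400.
Mean = α·x_m/(α−1) = 2.5·4.4/1.5 = 7.333.
The posterior is right-skewed, so the mean exceeds the mode.

MAP estimate = 4.400, posterior expectation = 7.333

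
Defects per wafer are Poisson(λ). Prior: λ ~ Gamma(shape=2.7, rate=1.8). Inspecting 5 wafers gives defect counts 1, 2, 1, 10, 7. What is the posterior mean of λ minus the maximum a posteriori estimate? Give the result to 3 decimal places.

Σ counts = 21. Posterior: Gamma(shape = 2.7+21 = 23.7, rate = 1.8+5 = 6.8).
Mode = (α−1)/β = 22.7/6.8 = 3.338.
Mean = α/β = 23.7/6.8 = 3.485.
Difference = 3.485 − 3.338 = 0.147.

0.147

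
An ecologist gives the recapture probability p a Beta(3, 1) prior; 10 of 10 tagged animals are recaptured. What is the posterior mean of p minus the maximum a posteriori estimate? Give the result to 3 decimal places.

Posterior: Beta(3+10, 1+0) = Beta(13, 1).
Since β = 1 ≤ 1 and α > 1, the Beta density is monotone increasing on [0,1]; the mode is at 1.
Mean = 13/(13+1) = 0.929.
Difference = 0.929 − 1.000 = -0.071.

-0.071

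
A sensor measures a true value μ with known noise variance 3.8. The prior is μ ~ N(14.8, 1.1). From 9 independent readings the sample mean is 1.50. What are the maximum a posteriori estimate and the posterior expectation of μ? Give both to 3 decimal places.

Posterior for μ is Normal. Precision-weighted mean: (1/1.1·14.8 + 9/3.8·1.50) / (1/1.1 + 9/3.8) = 5.189.
A Normal posterior is symmetric, so mode = mean.

MAP = 5.189; posterior mean = 5.189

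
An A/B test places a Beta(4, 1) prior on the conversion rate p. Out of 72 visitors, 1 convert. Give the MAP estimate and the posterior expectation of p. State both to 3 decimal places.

MAP estimate = 0.053, posterior expectation = 0.065

Posterior: Beta(4+1, 1+71) = Beta(5, 72).
Mode = (5−1)/(5+72−2) = 4/75 = 0.053.
Mean = 5/(5+72) = 5/77 = 0.065.
The mean is pulled above the mode by the posterior's right skew.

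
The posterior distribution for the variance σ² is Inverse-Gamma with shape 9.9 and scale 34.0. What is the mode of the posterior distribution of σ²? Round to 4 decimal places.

Mode = β/(α+1) = 34.0/10.9 = 3.1193.
Mean = β/(α−1) = 34.0/8.9 = 3.8202.
This is the posterior mode — the MAP estimate.

3.1193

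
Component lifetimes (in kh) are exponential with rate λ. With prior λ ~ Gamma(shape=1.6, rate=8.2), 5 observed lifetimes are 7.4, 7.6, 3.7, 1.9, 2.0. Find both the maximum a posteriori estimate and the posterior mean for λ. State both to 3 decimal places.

MAP: 0.182. Posterior mean: 0.214.

Σ times = 22.6. Posterior: Gamma(shape = 1.6+5 = 6.6, rate = 8.2+22.6 = 30.8).
Mode = (α−1)/β = 5.6/30.8 = 0.182.
Mean = α/β = 6.6/30.8 = 0.214.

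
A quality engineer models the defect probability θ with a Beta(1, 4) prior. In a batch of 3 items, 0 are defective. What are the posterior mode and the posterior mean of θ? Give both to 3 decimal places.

Posterior: Beta(1+0, 4+3) = Beta(1, 7).
Since α = 1 ≤ 1 and β > 1, the Beta density is monotone decreasing on [0,1]; the mode is at 0.
Mean = 1/(1+7) = 0.125.
Mean > mode: the posterior has a right tail.

MAP = 0.000, posterior mean = 0.125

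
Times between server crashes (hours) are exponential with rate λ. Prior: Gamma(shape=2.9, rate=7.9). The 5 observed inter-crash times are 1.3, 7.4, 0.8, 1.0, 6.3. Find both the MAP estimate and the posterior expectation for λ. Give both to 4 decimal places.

Σ times = 16.8. Posterior: Gamma(shape = 2.9+5 = 7.9, rate = 7.9+16.8 = 24.7).
Mode = (α−1)/β = 6.9/24.7 = 0.2794.
Mean = α/β = 7.9/24.7 = 0.3198.
Mean > mode: the posterior has a right tail.

MAP = 0.2794; posterior mean = 0.3198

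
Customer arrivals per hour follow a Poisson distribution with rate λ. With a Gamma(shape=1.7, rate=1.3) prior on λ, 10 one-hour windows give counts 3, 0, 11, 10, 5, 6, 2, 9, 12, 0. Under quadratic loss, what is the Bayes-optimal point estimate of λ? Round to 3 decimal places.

Σ counts = 58. Posterior: Gamma(shape = 1.7+58 = 59.7, rate = 1.3+10 = 11.3).
Mode = (α−1)/β = 58.7/11.3 = 5.195.
Mean = α/β = 59.7/11.3 = 5.283.
Quadratic loss ⇒ the optimal estimator is the posterior mean.

5.283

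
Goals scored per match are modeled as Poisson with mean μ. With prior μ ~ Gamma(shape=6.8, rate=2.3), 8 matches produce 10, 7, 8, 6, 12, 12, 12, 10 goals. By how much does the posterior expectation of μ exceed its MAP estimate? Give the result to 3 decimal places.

Σ counts = 77. Posterior: Gamma(shape = 6.8+77 = 83.8, rate = 2.3+8 = 10.3).
Mode = (α−1)/β = 82.8/10.3 = 8.039.
Mean = α/β = 83.8/10.3 = 8.136.
Difference = 8.136 − 8.039 = 0.097.

0.097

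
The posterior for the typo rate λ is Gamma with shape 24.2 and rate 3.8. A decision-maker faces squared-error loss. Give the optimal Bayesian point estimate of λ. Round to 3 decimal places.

Mode = (α−1)/β = 23.2/3.8 = 6.105.
Mean = α/β = 24.2/3.8 = 6.368.
Squared-error loss ⇒ the optimal estimator is the posterior mean.

6.368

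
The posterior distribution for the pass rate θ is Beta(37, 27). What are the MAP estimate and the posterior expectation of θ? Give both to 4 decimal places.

MAP = 0.5806, posterior mean = 0.5781

Mode = (37−1)/(37+27−2) = 36/62 = 0.5806.
Mean = 37/(37+27) = 37/64 = 0.5781.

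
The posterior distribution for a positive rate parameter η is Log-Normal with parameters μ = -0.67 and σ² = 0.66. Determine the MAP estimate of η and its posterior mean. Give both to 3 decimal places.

Mode = exp(μ − σ²) = exp(-1.33) = 0.264.
Mean = exp(μ + σ²/2) = exp(-0.340) = 0.712.

MAP estimate = 0.264, posterior mean = 0.712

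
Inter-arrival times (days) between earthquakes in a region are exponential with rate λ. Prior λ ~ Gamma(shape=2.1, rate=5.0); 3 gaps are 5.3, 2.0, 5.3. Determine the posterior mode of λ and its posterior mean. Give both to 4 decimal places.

Σ times = 12.6. Posterior: Gamma(shape = 2.1+3 = 5.1, rate = 5.0+12.6 = 17.6).
Mode = (α−1)/β = 4.1/17.6 = 0.2330.
Mean = α/β = 5.1/17.6 = 0.2898.

MAP: 0.2330. Posterior mean: 0.2898.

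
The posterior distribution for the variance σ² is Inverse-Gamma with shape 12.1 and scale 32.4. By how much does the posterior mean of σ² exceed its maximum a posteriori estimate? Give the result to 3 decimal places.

Mode = β/(α+1) = 32.4/13.1 = 2.473.
Mean = β/(α−1) = 32.4/11.1 = 2.919.
Difference = 2.919 − 2.473 = 0.446.
The mean is pulled above the mode by the posterior's right skew.

0.446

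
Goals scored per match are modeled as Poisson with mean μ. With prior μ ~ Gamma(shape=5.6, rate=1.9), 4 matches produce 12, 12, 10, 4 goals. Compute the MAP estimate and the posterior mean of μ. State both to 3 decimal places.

MAP = 7.220, posterior mean = 7.390

Σ counts = 38. Posterior: Gamma(shape = 5.6+38 = 43.6, rate = 1.9+4 = 5.9).
Mode = (α−1)/β = 42.6/5.9 = 7.220.
Mean = α/β = 43.6/5.9 = 7.390.
The mean is pulled above the mode by the posterior's right skew.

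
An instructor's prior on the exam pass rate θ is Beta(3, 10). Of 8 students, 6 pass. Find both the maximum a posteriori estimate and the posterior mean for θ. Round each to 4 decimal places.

θ_MAP = 0.4211, E[θ|data] = 0.4286

Posterior: Beta(3+6, 10+2) = Beta(9, 12).
Mode = (9−1)/(9+12−2) = 8/19 = 0.4211.
Mean = 9/(9+12) = 9/21 = 0.4286.
The posterior is right-skewed, so the mean exceeds the mode.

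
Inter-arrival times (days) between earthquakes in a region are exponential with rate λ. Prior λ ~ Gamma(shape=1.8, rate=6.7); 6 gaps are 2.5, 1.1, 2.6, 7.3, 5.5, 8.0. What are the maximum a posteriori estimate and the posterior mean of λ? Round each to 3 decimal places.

Σ times = 27.0. Posterior: Gamma(shape = 1.8+6 = 7.8, rate = 6.7+27.0 = 33.7).
Mode = (α−1)/β = 6.8/33.7 = 0.202.
Mean = α/β = 7.8/33.7 = 0.231.

MAP = 0.202, posterior mean = 0.231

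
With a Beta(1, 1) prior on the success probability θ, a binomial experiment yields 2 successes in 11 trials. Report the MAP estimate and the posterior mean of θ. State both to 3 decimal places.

Posterior: Beta(1+2, 1+9) = Beta(3, 10).
Mode = (3−1)/(3+10−2) = 2/11 = 0.182.
With a flat prior the MAP equals the MLE, 2/11.
Mean = 3/(3+10) = 3/13 = 0.231.
The mean is pulled above the mode by the posterior's right skew.

MAP = 0.182; posterior mean = 0.231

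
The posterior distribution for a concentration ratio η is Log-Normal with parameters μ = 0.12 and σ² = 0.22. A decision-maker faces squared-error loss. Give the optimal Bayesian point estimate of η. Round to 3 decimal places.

1.259

Mode = exp(μ − σ²) = exp(-0.10) = 0.905.
Mean = exp(μ + σ²/2) = exp(0.230) = 1.259.
Squared-error loss ⇒ the optimal estimator is the posterior mean.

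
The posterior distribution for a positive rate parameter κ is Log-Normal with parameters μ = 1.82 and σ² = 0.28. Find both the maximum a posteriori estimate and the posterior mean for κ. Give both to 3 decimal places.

Mode = exp(μ − σ²) = exp(1.54) = 4.665.
Mean = exp(μ + σ²/2) = exp(1.960) = 7.099.
The mean is pulled above the mode by the posterior's right skew.

MAP = 4.665; posterior mean = 7.099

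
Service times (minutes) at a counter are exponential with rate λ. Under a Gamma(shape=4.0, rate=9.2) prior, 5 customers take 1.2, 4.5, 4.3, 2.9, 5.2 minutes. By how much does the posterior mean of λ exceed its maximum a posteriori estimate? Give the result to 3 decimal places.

Σ times = 18.1. Posterior: Gamma(shape = 4.0+5 = 9.0, rate = 9.2+18.1 = 27.3).
Mode = (α−1)/β = 8.0/27.3 = 0.293.
Mean = α/β = 9.0/27.3 = 0.330.
Difference = 0.330 − 0.293 = 0.037.
Mean > mode: the posterior has a right tail.

0.037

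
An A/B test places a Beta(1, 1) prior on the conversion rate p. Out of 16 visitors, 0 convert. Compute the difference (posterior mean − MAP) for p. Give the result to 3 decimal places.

Posterior: Beta(1+0, 1+16) = Beta(1, 17).
Since α = 1 ≤ 1 and β > 1, the Beta density is monotone decreasing on [0,1]; the mode is at 0.
Mean = 1/(1+17) = 0.056.
Difference = 0.056 − 0.000 = 0.056.

0.056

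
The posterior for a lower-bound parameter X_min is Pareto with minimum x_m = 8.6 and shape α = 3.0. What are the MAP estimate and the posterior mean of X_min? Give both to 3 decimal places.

X_min_MAP = 8.600, E[X_min|data] = 12.900

The Pareto density is strictly decreasing on [x_m, ∞), so the mode is x_m = 8.600.
Mean = α·x_m/(α−1) = 3.0·8.6/2.0 = 12.900.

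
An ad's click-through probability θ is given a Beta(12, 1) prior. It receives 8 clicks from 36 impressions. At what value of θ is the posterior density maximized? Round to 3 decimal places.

Posterior: Beta(12+8, 1+28) = Beta(20, 29).
Mode = (20−1)/(20+29−2) = 19/47 = 0.404.
Mean = 20/(20+29) = 20/49 = 0.408.
This is the posterior mode — the MAP estimate.

0.404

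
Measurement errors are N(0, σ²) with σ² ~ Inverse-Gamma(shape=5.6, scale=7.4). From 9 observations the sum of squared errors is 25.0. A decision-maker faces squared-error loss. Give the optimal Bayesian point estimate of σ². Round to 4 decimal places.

Posterior: Inverse-Gamma(shape = 5.6+9/2 = 10.1, scale = 7.4+25.0/2 = 19.9).
Mode = β/(α+1) = 19.9/11.1 = 1.7928.
Mean = β/(α−1) = 19.9/9.1 = 2.1868.
Squared-error loss ⇒ the optimal estimator is the posterior mean.

2.1868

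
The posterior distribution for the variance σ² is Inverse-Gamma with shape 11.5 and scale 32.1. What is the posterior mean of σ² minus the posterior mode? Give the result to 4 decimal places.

Mode = β/(α+1) = 32.1/12.5 = 2.5680.
Mean = β/(α−1) = 32.1/10.5 = 3.0571.
Difference = 3.0571 − 2.5680 = 0.4891.
The mean is pulled above the mode by the posterior's right skew.

0.4891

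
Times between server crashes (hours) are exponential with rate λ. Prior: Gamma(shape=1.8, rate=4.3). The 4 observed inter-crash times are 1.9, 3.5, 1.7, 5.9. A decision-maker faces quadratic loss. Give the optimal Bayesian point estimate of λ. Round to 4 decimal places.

0.3353

Σ times = 13.0. Posterior: Gamma(shape = 1.8+4 = 5.8, rate = 4.3+13.0 = 17.3).
Mode = (α−1)/β = 4.8/17.3 = 0.2775.
Mean = α/β = 5.8/17.3 = 0.3353.
Quadratic loss ⇒ the optimal estimator is the posterior mean.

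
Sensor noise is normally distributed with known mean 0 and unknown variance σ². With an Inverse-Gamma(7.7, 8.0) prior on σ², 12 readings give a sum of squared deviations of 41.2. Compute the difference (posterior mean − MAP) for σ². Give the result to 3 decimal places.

Posterior: Inverse-Gamma(shape = 7.7+12/2 = 13.7, scale = 8.0+41.2/2 = 28.6).
Mode = β/(α+1) = 28.6/14.7 = 1.946.
Mean = β/(α−1) = 28.6/12.7 = 2.252.
Difference = 2.252 − 1.946 = 0.306.
Mean > mode: the posterior has a right tail.

0.306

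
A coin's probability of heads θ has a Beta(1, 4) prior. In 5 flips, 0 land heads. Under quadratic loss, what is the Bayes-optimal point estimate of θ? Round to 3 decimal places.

Posterior: Beta(1+0, 4+5) = Beta(1, 9).
Since α = 1 ≤ 1 and β > 1, the Beta density is monotone decreasing on [0,1]; the mode is at 0.
Mean = 1/(1+9) = 0.100.
Quadratic loss ⇒ the optimal estimator is the posterior mean.

0.100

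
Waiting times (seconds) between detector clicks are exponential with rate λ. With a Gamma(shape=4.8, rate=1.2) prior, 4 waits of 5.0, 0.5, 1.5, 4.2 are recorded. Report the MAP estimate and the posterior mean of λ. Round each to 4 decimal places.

λ_MAP = 0.6290, E[λ|data] = 0.7097

Σ times = 11.2. Posterior: Gamma(shape = 4.8+4 = 8.8, rate = 1.2+11.2 = 12.4).
Mode = (α−1)/β = 7.8/12.4 = 0.6290.
Mean = α/β = 8.8/12.4 = 0.7097.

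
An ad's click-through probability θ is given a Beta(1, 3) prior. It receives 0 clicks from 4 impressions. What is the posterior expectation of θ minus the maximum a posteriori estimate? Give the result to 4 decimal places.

0.1250

Posterior: Beta(1+0, 3+4) = Beta(1, 7).
Since α = 1 ≤ 1 and β > 1, the Beta density is monotone decreasing on [0,1]; the mode is at 0.
Mean = 1/(1+7) = 0.1250.
Difference = 0.1250 − 0.0000 = 0.1250.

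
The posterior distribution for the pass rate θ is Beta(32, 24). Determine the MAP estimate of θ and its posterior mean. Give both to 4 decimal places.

Mode = (32−1)/(32+24−2) = 31/54 = 0.5741.
Mean = 32/(32+24) = 32/56 = 0.5714.
The mean is pulled below the mode by the posterior's left skew.

MAP estimate = 0.5741, posterior mean = 0.5714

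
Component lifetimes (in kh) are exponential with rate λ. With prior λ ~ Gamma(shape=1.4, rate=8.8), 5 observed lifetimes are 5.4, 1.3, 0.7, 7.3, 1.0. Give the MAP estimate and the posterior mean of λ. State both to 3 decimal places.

MAP = 0.220, posterior mean = 0.261

Σ times = 15.7. Posterior: Gamma(shape = 1.4+5 = 6.4, rate = 8.8+15.7 = 24.5).
Mode = (α−1)/β = 5.4/24.5 = 0.220.
Mean = α/β = 6.4/24.5 = 0.261.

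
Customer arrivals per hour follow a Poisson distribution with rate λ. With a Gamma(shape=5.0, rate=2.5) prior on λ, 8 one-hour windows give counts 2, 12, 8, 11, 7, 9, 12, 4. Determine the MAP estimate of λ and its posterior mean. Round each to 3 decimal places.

MAP = 6.571; posterior mean = 6.667

Σ counts = 65. Posterior: Gamma(shape = 5.0+65 = 70.0, rate = 2.5+8 = 10.5).
Mode = (α−1)/β = 69.0/10.5 = 6.571.
Mean = α/β = 70.0/10.5 = 6.667.
The posterior is right-skewed, so the mean exceeds the mode.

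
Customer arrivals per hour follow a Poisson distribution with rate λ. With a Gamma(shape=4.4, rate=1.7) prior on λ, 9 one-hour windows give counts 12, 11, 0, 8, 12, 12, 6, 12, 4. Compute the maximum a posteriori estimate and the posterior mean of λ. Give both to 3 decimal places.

λ_MAP = 7.514, E[λ|data] = 7.607

Σ counts = 77. Posterior: Gamma(shape = 4.4+77 = 81.4, rate = 1.7+9 = 10.7).
Mode = (α−1)/β = 80.4/10.7 = 7.514.
Mean = α/β = 81.4/10.7 = 7.607.
The posterior is right-skewed, so the mean exceeds the mode.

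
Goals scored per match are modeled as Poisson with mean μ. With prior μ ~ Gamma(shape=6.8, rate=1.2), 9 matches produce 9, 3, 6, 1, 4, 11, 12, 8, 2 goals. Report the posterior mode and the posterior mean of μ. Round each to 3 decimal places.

MAP = 6.059; posterior mean = 6.157

Σ counts = 56. Posterior: Gamma(shape = 6.8+56 = 62.8, rate = 1.2+9 = 10.2).
Mode = (α−1)/β = 61.8/10.2 = 6.059.
Mean = α/β = 62.8/10.2 = 6.157.
Right-skewed posterior ⇒ mode < mean.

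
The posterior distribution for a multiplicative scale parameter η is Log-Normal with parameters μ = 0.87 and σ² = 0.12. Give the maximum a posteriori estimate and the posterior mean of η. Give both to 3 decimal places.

Mode = exp(μ − σ²) = exp(0.75) = 2.117.
Mean = exp(μ + σ²/2) = exp(0.930) = 2.535.

MAP = 2.117, posterior mean = 2.535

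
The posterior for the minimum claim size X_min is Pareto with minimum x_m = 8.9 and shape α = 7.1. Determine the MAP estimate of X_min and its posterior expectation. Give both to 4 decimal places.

The Pareto density is strictly decreasing on [x_m, ∞), so the mode is x_m = 8.9000.
Mean = α·x_m/(α−1) = 7.1·8.9/6.1 = 10.3590.

X_min_MAP = 8.9000, E[X_min|data] = 10.3590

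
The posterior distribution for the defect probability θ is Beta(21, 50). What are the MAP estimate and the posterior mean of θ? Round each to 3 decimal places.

Mode = (21−1)/(21+50−2) = 20/69 = 0.290.
Mean = 21/(21+50) = 21/71 = 0.296.

MAP = 0.290, posterior mean = 0.296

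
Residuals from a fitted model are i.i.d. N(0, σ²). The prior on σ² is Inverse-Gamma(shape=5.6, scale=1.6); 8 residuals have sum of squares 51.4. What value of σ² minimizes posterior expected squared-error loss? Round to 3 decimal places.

Posterior: Inverse-Gamma(shape = 5.6+8/2 = 9.6, scale = 1.6+51.4/2 = 27.3).
Mode = β/(α+1) = 27.3/10.6 = 2.575.
Mean = β/(α−1) = 27.3/8.6 = 3.174.
Squared-error loss ⇒ the optimal estimator is the posterior mean.

3.174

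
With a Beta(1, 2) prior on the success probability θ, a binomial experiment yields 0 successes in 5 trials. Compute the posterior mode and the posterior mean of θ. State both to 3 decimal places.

MAP = 0.000, posterior mean = 0.125

Posterior: Beta(1+0, 2+5) = Beta(1, 7).
Since α = 1 ≤ 1 and β > 1, the Beta density is monotone decreasing on [0,1]; the mode is at 0.
Mean = 1/(1+7) = 0.125.
Right-skewed posterior ⇒ mode < mean.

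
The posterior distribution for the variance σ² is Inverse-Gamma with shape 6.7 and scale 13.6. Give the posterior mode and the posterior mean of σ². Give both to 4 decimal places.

Mode = β/(α+1) = 13.6/7.7 = 1.7662.
Mean = β/(α−1) = 13.6/5.7 = 2.3860.

MAP = 1.7662, posterior mean = 2.3860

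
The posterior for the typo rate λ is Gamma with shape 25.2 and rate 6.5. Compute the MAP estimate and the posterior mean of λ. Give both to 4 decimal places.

Mode = (α−1)/β = 24.2/6.5 = 3.7231.
Mean = α/β = 25.2/6.5 = 3.8769.

MAP estimate = 3.7231, posterior mean = 3.8769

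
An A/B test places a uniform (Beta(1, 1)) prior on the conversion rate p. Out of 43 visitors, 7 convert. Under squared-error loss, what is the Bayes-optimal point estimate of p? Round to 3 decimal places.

Posterior: Beta(1+7, 1+36) = Beta(8, 37).
Mode = (8−1)/(8+37−2) = 7/43 = 0.163.
With a flat prior the MAP equals the MLE, 7/43.
Mean = 8/(8+37) = 8/45 = 0.178.
Squared-error loss ⇒ the optimal estimator is the posterior mean.

0.178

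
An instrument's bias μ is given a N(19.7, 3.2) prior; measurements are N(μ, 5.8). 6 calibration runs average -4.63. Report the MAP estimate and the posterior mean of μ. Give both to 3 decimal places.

Posterior for μ is Normal. Precision-weighted mean: (1/3.2·19.7 + 6/5.8·-4.63) / (1/3.2 + 6/5.8) = 1.015.
A Normal posterior is symmetric, so mode = mean.

μ_MAP = 1.015, E[μ|data] = 1.015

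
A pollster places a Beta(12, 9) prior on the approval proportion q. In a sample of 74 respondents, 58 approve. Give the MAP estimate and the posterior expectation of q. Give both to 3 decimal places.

MAP = 0.742, posterior mean = 0.737

Posterior: Beta(12+58, 9+16) = Beta(70, 25).
Mode = (70−1)/(70+25−2) = 69/93 = 0.742.
Mean = 70/(70+25) = 70/95 = 0.737.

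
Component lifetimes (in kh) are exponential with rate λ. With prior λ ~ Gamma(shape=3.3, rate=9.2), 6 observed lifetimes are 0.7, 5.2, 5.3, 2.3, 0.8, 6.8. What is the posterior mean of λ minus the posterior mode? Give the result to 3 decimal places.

0.033

Σ times = 21.1. Posterior: Gamma(shape = 3.3+6 = 9.3, rate = 9.2+21.1 = 30.3).
Mode = (α−1)/β = 8.3/30.3 = 0.274.
Mean = α/β = 9.3/30.3 = 0.307.
Difference = 0.307 − 0.274 = 0.033.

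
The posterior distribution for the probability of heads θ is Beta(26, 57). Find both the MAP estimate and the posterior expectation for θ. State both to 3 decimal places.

Mode = (26−1)/(26+57−2) = 25/81 = 0.309.
Mean = 26/(26+57) = 26/83 = 0.313.

MAP: 0.309. Posterior mean: 0.313.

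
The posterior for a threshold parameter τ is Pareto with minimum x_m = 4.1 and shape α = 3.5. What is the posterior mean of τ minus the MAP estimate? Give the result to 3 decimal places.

1.640

The Pareto density is strictly decreasing on [x_m, ∞), so the mode is x_m = 4.100.
Mean = α·x_m/(α−1) = 3.5·4.1/2.5 = 5.740.
Difference = 5.740 − 4.100 = 1.640.
Mean > mode: the posterior has a right tail.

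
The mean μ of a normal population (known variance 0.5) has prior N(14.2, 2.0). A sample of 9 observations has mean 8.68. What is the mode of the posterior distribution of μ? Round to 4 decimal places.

8.8292

Posterior for μ is Normal. Precision-weighted mean: (1/2.0·14.2 + 9/0.5·8.68) / (1/2.0 + 9/0.5) = 8.8292.
A Normal posterior is symmetric, so mode = mean.
This is the posterior mode — the MAP estimate.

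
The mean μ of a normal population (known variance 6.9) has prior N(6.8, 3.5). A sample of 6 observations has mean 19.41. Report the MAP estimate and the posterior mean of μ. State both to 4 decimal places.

MAP: 16.2914. Posterior mean: 16.2914.

Posterior for μ is Normal. Precision-weighted mean: (1/3.5·6.8 + 6/6.9·19.41) / (1/3.5 + 6/6.9) = 16.2914.
A Normal posterior is symmetric, so mode = mean.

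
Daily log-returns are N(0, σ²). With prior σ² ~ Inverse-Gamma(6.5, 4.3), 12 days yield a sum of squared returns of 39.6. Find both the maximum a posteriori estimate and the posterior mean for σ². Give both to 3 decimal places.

Posterior: Inverse-Gamma(shape = 6.5+12/2 = 12.5, scale = 4.3+39.6/2 = 24.1).
Mode = β/(α+1) = 24.1/13.5 = 1.785.
Mean = β/(α−1) = 24.1/11.5 = 2.096.

MAP = 1.785; posterior mean = 2.096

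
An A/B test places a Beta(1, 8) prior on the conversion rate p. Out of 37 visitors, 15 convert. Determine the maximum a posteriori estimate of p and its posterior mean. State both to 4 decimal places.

maximum a posteriori estimate = 0.3409, posterior mean = 0.3478

Posterior: Beta(1+15, 8+22) = Beta(16, 30).
Mode = (16−1)/(16+30−2) = 15/44 = 0.3409.
Mean = 16/(16+30) = 16/46 = 0.3478.
The mean is pulled above the mode by the posterior's right skew.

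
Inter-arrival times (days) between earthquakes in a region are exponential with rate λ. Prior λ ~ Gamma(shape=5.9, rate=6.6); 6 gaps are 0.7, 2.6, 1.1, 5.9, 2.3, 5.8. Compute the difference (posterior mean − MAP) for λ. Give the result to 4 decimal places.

0.0400

Σ times = 18.4. Posterior: Gamma(shape = 5.9+6 = 11.9, rate = 6.6+18.4 = 25.0).
Mode = (α−1)/β = 10.9/25.0 = 0.4360.
Mean = α/β = 11.9/25.0 = 0.4760.
Difference = 0.4760 − 0.4360 = 0.0400.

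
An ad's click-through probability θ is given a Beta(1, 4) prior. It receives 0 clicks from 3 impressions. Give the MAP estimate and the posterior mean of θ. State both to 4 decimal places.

MAP = 0.0000, posterior mean = 0.1250

Posterior: Beta(1+0, 4+3) = Beta(1, 7).
Since α = 1 ≤ 1 and β > 1, the Beta density is monotone decreasing on [0,1]; the mode is at 0.
Mean = 1/(1+7) = 0.1250.
Mean > mode: the posterior has a right tail.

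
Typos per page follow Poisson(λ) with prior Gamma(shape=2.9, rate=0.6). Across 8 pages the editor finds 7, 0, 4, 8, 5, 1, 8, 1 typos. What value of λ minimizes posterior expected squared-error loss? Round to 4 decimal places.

4.2907

Σ counts = 34. Posterior: Gamma(shape = 2.9+34 = 36.9, rate = 0.6+8 = 8.6).
Mode = (α−1)/β = 35.9/8.6 = 4.1744.
Mean = α/β = 36.9/8.6 = 4.2907.
Squared-error loss ⇒ the optimal estimator is the posterior mean.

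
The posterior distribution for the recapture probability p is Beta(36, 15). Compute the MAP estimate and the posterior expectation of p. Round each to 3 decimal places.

Mode = (36−1)/(36+15−2) = 35/49 = 0.714.
Mean = 36/(36+15) = 36/51 = 0.706.
Left-skewed posterior ⇒ mean < mode.

MAP = 0.714, posterior mean = 0.706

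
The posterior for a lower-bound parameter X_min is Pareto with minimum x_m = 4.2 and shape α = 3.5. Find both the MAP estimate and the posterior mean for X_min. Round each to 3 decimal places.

The Pareto density is strictly decreasing on [x_m, ∞), so the mode is x_m = 4.200.
Mean = α·x_m/(α−1) = 3.5·4.2/2.5 = 5.880.

MAP: 4.200. Posterior mean: 5.880.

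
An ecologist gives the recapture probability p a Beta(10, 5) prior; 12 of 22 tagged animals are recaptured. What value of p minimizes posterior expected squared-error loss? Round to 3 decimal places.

0.595

Posterior: Beta(10+12, 5+10) = Beta(22, 15).
Mode = (22−1)/(22+15−2) = 21/35 = 0.600.
Mean = 22/(22+15) = 22/37 = 0.595.
Squared-error loss ⇒ the optimal estimator is the posterior mean.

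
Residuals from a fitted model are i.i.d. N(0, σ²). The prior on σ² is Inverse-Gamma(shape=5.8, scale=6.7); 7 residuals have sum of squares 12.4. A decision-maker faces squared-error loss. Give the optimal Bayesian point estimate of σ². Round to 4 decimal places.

1.5542

Posterior: Inverse-Gamma(shape = 5.8+7/2 = 9.3, scale = 6.7+12.4/2 = 12.9).
Mode = β/(α+1) = 12.9/10.3 = 1.2524.
Mean = β/(α−1) = 12.9/8.3 = 1.5542.
Squared-error loss ⇒ the optimal estimator is the posterior mean.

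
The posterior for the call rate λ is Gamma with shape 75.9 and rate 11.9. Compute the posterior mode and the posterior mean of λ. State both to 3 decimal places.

Mode = (α−1)/β = 74.9/11.9 = 6.294.
Mean = α/β = 75.9/11.9 = 6.378.
The posterior is right-skewed, so the mean exceeds the mode.

posterior mode = 6.294, posterior mean = 6.378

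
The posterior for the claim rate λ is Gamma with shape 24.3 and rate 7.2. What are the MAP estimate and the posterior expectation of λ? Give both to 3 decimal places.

Mode = (α−1)/β = 23.3/7.2 = 3.236.
Mean = α/β = 24.3/7.2 = 3.375.

MAP estimate = 3.236, posterior expectation = 3.375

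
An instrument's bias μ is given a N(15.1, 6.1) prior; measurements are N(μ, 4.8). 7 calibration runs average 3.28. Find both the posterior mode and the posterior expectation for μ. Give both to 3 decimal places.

Posterior for μ is Normal. Precision-weighted mean: (1/6.1·15.1 + 7/4.8·3.28) / (1/6.1 + 7/4.8) = 4.474.
A Normal posterior is symmetric, so mode = mean.

μ_MAP = 4.474, E[μ|data] = 4.474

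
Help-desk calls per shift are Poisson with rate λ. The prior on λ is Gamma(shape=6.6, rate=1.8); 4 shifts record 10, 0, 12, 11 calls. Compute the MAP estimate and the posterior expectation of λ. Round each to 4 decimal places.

Σ counts = 33. Posterior: Gamma(shape = 6.6+33 = 39.6, rate = 1.8+4 = 5.8).
Mode = (α−1)/β = 38.6/5.8 = 6.6552.
Mean = α/β = 39.6/5.8 = 6.8276.

MAP estimate = 6.6552, posterior expectation = 6.8276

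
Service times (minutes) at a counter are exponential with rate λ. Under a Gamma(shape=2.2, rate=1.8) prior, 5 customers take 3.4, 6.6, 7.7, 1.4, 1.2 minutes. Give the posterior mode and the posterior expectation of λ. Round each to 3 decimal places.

Σ times = 20.3. Posterior: Gamma(shape = 2.2+5 = 7.2, rate = 1.8+20.3 = 22.1).
Mode = (α−1)/β = 6.2/22.1 = 0.281.
Mean = α/β = 7.2/22.1 = 0.326.

posterior mode = 0.281, posterior expectation = 0.326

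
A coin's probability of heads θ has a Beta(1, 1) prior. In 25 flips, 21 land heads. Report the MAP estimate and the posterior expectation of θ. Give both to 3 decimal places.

MAP estimate = 0.840, posterior expectation = 0.815

Posterior: Beta(1+21, 1+4) = Beta(22, 5).
Mode = (22−1)/(22+5−2) = 21/25 = 0.840.
With a flat prior the MAP equals the MLE, 21/25.
Mean = 22/(22+5) = 22/27 = 0.815.
Mode > mean: the posterior has a left tail.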